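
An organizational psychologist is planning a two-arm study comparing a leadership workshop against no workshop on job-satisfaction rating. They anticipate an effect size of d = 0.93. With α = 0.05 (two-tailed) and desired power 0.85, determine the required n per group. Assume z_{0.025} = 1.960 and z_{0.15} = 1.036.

n = 21 per group

For two independent groups with equal n: n = 2·((z_{α/2} + z_β) / d)².
z_{α/2} + z_β = 1.960 + 1.036 = 2.996.
n = 2 × (2.996 / 0.93)² = 2 × 3.222² = 2 × 10.38 = 20.8.
Round up to the next whole participant.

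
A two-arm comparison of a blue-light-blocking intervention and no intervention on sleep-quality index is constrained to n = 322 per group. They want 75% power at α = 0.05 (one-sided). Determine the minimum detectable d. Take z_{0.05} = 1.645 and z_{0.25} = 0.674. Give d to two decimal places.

For two independent groups of n = 322 each: d_min = (z_{α} + z_β)·√(2/n).
z-sum = 1.645 + 0.674 = 2.319.
d_min = 2.319 × √(2/322) = 2.319 × 0.0788 = 0.183.

d_min ≈ 0.18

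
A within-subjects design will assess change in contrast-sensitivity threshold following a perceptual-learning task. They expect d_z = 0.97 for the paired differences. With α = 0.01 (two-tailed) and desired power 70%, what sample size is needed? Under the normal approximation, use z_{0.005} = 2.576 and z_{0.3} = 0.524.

For a paired (one-sample on differences) test: n = ((z_{α/2} + z_β) / d)².
z_{α/2} + z_β = 2.576 + 0.524 = 3.100.
n = (3.100 / 0.97)² = 3.196² = 10.21.
Round up.

n = 11 pairs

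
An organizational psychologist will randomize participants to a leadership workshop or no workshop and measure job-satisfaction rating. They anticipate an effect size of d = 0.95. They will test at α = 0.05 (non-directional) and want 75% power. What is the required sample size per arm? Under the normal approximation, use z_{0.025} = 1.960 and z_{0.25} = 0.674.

For two independent groups with equal n: n = 2·((z_{α/2} + z_β) / d)².
z_{α/2} + z_β = 1.960 + 0.674 = 2.634.
n = 2 × (2.634 / 0.95)² = 2 × 2.773² = 2 × 7.69 = 15.4.
Round up to the next whole participant.

n = 16 per group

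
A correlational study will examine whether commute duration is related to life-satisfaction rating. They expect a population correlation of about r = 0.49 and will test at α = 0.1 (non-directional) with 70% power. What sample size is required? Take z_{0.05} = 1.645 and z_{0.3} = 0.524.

n = 20

Fisher's z: C = ½·ln((1+r)/(1−r)) = ½·ln(2.9216) = 0.5361.
n = ((z_{α/2} + z_β)/C)² + 3.
(1.645 + 0.524) / 0.5361 = 2.169 / 0.5361 = 4.046.
n = 4.046² + 3 = 16.37 + 3 = 19.4.
Round up.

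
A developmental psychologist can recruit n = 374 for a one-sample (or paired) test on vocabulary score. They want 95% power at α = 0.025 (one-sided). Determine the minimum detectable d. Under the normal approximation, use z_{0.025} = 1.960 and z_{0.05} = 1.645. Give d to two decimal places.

d_min ≈ 0.19

For a single sample (or paired design) of n = 374: d_min = (z_{α} + z_β)/√n.
z-sum = 1.960 + 1.645 = 3.605.
d_min = 3.605 / √374 = 3.605 / 19.339 = 0.186.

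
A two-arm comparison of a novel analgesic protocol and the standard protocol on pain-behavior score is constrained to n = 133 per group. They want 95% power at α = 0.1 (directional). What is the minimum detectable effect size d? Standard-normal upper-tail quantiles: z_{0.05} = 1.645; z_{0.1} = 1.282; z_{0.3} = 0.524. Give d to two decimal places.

For two independent groups of n = 133 each: d_min = (z_{α} + z_β)·√(2/n).
z-sum = 1.282 + 1.645 = 2.927.
d_min = 2.927 × √(2/133) = 2.927 × 0.1226 = 0.359.

d_min ≈ 0.36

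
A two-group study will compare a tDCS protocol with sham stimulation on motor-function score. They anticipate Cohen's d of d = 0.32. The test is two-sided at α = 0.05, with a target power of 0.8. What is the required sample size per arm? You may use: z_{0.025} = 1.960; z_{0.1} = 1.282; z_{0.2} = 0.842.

For two independent groups with equal n: n = 2·((z_{α/2} + z_β) / d)².
z_{α/2} + z_β = 1.960 + 0.842 = 2.802.
n = 2 × (2.802 / 0.32)² = 2 × 8.756² = 2 × 76.67 = 153.3.
Round up to the next whole participant.

n = 154 per group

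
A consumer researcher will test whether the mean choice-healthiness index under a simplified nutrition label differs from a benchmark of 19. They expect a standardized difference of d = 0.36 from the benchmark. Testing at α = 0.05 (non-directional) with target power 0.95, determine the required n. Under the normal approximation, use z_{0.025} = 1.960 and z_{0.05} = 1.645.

For a one-sample test: n = ((z_{α/2} + z_β) / d)².
z_{α/2} + z_β = 1.960 + 1.645 = 3.605.
n = (3.605 / 0.36)² = 10.014² = 100.28.
Round up.

n = 101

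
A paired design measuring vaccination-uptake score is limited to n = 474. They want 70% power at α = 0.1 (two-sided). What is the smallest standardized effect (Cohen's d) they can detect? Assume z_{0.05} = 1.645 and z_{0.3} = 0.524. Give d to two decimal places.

d_min ≈ 0.10

For a single sample (or paired design) of n = 474: d_min = (z_{α/2} + z_β)/√n.
z-sum = 1.645 + 0.524 = 2.169.
d_min = 2.169 / √474 = 2.169 / 21.772 = 0.100.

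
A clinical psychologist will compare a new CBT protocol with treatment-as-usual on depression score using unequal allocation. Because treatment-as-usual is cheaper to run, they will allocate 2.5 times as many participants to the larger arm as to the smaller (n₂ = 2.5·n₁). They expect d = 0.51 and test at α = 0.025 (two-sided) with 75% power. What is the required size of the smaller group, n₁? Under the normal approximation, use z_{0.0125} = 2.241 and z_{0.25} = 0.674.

n₁ = 46

With allocation ratio k = n₂/n₁ = 2.5, Var(x̄₁−x̄₂) = σ²(1/n₁ + 1/(k·n₁)) = σ²·(k+1)/(k·n₁).
So n₁ = (1 + 1/k)·((z_{α/2} + z_β)/d)² = 1.400 × (2.915/0.51)².
n₁ = 1.400 × 32.67 = 45.7.
Round up: n₁ = 46, giving n₂ = 2.5 × 46 = 115.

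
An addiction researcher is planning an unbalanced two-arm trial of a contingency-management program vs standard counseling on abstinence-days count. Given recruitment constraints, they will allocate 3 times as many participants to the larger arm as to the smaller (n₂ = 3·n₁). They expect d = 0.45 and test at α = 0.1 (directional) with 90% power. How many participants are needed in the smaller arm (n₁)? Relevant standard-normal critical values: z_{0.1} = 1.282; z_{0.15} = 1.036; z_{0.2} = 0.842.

With allocation ratio k = n₂/n₁ = 3, Var(x̄₁−x̄₂) = σ²(1/n₁ + 1/(k·n₁)) = σ²·(k+1)/(k·n₁).
So n₁ = (1 + 1/k)·((z_{α} + z_β)/d)² = 1.333 × (2.564/0.45)².
n₁ = 1.333 × 32.46 = 43.3.
Round up: n₁ = 44, giving n₂ = 3 × 44 = 132.

n₁ = 44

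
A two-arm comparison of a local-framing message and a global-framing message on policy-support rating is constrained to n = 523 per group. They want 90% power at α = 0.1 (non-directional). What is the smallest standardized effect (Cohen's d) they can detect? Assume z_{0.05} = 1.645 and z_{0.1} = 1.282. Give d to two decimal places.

For two independent groups of n = 523 each: d_min = (z_{α/2} + z_β)·√(2/n).
z-sum = 1.645 + 1.282 = 2.927.
d_min = 2.927 × √(2/523) = 2.927 × 0.0618 = 0.181.

d_min ≈ 0.18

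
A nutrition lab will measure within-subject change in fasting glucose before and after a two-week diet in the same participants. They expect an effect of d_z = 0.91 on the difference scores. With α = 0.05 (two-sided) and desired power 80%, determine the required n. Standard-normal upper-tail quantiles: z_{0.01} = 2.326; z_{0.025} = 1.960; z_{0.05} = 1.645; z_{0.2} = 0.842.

For a paired (one-sample on differences) test: n = ((z_{α/2} + z_β) / d)².
z_{α/2} + z_β = 1.960 + 0.842 = 2.802.
n = (2.802 / 0.91)² = 3.079² = 9.48.
Round up.

n = 10 pairs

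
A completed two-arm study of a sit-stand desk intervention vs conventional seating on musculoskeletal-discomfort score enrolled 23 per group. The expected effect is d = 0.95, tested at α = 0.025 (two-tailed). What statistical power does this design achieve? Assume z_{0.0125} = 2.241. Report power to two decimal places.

power ≈ 0.84

For two equal groups, power = Φ(d·√(n/2) − z_{α/2}).
d·√(n/2) = 0.95 × √(23/2) = 0.95 × 3.391 = 3.222.
z_β = 3.222 − 2.241 = 0.981.
Power = Φ(0.981) = 0.837.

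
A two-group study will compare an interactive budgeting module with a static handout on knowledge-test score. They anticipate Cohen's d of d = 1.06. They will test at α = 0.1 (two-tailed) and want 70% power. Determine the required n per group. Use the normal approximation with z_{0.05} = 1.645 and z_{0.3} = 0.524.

For two independent groups with equal n: n = 2·((z_{α/2} + z_β) / d)².
z_{α/2} + z_β = 1.645 + 0.524 = 2.169.
n = 2 × (2.169 / 1.06)² = 2 × 2.046² = 2 × 4.19 = 8.4.
Round up to the next whole participant.

n = 9 per group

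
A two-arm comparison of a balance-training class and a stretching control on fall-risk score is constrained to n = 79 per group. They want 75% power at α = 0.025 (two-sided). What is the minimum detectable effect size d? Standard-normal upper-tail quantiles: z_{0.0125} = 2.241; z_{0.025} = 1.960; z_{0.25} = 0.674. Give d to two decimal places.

For two independent groups of n = 79 each: d_min = (z_{α/2} + z_β)·√(2/n).
z-sum = 2.241 + 0.674 = 2.915.
d_min = 2.915 × √(2/79) = 2.915 × 0.1591 = 0.464.

d_min ≈ 0.46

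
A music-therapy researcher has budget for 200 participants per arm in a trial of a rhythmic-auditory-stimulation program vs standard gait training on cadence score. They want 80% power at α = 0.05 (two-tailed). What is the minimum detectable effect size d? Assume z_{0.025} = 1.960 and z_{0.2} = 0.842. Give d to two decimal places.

d_min ≈ 0.28

For two independent groups of n = 200 each: d_min = (z_{α/2} + z_β)·√(2/n).
z-sum = 1.960 + 0.842 = 2.802.
d_min = 2.802 × √(2/200) = 2.802 × 0.1000 = 0.280.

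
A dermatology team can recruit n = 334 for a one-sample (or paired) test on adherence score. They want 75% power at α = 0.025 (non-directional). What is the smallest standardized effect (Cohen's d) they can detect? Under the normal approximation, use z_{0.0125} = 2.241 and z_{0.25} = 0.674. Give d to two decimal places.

For a single sample (or paired design) of n = 334: d_min = (z_{α/2} + z_β)/√n.
z-sum = 2.241 + 0.674 = 2.915.
d_min = 2.915 / √334 = 2.915 / 18.276 = 0.160.

d_min ≈ 0.16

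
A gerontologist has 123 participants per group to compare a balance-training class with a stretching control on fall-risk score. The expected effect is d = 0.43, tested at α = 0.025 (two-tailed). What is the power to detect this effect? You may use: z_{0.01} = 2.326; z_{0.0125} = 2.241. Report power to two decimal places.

power ≈ 0.87

For two equal groups, power = Φ(d·√(n/2) − z_{α/2}).
d·√(n/2) = 0.43 × √(123/2) = 0.43 × 7.842 = 3.372.
z_β = 3.372 − 2.241 = 1.131.
Power = Φ(1.131) = 0.871.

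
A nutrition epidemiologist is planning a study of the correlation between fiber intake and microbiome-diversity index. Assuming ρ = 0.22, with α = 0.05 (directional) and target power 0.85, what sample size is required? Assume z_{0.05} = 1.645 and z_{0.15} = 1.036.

n = 147

Fisher's z: C = ½·ln((1+r)/(1−r)) = ½·ln(1.5641) = 0.2237.
n = ((z_{α} + z_β)/C)² + 3.
(1.645 + 1.036) / 0.2237 = 2.681 / 0.2237 = 11.985.
n = 11.985² + 3 = 143.64 + 3 = 146.6.
Round up.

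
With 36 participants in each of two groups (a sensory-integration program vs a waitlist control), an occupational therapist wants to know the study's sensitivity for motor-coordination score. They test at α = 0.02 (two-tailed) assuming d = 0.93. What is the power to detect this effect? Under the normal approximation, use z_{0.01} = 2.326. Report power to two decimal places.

For two equal groups, power = Φ(d·√(n/2) − z_{α/2}).
d·√(n/2) = 0.93 × √(36/2) = 0.93 × 4.243 = 3.946.
z_β = 3.946 − 2.326 = 1.620.
Power = Φ(1.620) = 0.947.

power ≈ 0.95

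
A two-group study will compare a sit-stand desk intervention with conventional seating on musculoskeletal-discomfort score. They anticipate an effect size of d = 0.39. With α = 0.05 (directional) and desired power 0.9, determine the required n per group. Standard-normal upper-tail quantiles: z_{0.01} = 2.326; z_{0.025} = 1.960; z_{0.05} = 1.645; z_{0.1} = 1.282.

For two independent groups with equal n: n = 2·((z_{α} + z_β) / d)².
z_{α} + z_β = 1.645 + 1.282 = 2.927.
n = 2 × (2.927 / 0.39)² = 2 × 7.505² = 2 × 56.33 = 112.7.
Round up to the next whole participant.

n = 113 per group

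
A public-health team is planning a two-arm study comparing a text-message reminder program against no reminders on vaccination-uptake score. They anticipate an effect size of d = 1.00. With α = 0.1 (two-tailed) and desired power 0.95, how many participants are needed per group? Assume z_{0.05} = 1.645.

For two independent groups with equal n: n = 2·((z_{α/2} + z_β) / d)².
z_{α/2} + z_β = 1.645 + 1.645 = 3.290.
n = 2 × (3.290 / 1.00)² = 2 × 3.290² = 2 × 10.82 = 21.6.
Round up to the next whole participant.

n = 22 per group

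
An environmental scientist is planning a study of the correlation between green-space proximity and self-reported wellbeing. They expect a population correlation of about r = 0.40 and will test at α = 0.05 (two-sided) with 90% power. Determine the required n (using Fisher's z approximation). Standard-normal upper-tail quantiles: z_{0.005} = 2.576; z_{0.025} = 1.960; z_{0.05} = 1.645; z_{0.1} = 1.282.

n = 62

Fisher's z: C = ½·ln((1+r)/(1−r)) = ½·ln(2.3333) = 0.4236.
n = ((z_{α/2} + z_β)/C)² + 3.
(1.960 + 1.282) / 0.4236 = 3.242 / 0.4236 = 7.653.
n = 7.653² + 3 = 58.58 + 3 = 61.6.
Round up.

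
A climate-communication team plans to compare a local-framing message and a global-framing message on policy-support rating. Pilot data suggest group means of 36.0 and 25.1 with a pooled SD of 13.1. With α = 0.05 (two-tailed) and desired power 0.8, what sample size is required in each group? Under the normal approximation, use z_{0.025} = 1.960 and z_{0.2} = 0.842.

Cohen's d = |M₁ − M₂| / SD_pooled = |36.0 − 25.1| / 13.1 = 10.9 / 13.1 = 0.832.
For two independent groups with equal n: n = 2·((z_{α/2} + z_β) / d)².
z_{α/2} + z_β = 1.960 + 0.842 = 2.802.
n = 2 × (2.802 / 0.832)² = 2 × 3.368² = 2 × 11.34 = 22.7.
Round up to the next whole participant.

n = 23 per group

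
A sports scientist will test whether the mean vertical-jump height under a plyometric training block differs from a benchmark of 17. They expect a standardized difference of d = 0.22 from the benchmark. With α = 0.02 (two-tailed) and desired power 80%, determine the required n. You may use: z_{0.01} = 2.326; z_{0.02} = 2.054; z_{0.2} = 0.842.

For a one-sample test: n = ((z_{α/2} + z_β) / d)².
z_{α/2} + z_β = 2.326 + 0.842 = 3.168.
n = (3.168 / 0.22)² = 14.400² = 207.36.
Round up.

n = 208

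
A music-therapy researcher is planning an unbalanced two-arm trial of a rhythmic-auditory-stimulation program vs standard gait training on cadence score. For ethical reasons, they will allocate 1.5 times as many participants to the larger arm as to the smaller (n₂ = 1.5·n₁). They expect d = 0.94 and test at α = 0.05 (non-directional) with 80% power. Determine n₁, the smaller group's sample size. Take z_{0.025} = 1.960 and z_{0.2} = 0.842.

With allocation ratio k = n₂/n₁ = 1.5, Var(x̄₁−x̄₂) = σ²(1/n₁ + 1/(k·n₁)) = σ²·(k+1)/(k·n₁).
So n₁ = (1 + 1/k)·((z_{α/2} + z_β)/d)² = 1.667 × (2.802/0.94)².
n₁ = 1.667 × 8.89 = 14.8.
Round up: n₁ = 15, giving n₂ = ⌈1.5 × 15⌉ = ⌈22.5⌉ = 23.

n₁ = 15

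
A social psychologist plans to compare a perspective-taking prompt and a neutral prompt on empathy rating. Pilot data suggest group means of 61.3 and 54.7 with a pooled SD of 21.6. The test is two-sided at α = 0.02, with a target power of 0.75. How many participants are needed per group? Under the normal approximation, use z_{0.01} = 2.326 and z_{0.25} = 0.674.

n = 193 per group

Cohen's d = |M₁ − M₂| / SD_pooled = |61.3 − 54.7| / 21.6 = 6.6 / 21.6 = 0.306.
For two independent groups with equal n: n = 2·((z_{α/2} + z_β) / d)².
z_{α/2} + z_β = 2.326 + 0.674 = 3.000.
n = 2 × (3.000 / 0.306)² = 2 × 9.804² = 2 × 96.12 = 192.2.
Round up to the next whole participant.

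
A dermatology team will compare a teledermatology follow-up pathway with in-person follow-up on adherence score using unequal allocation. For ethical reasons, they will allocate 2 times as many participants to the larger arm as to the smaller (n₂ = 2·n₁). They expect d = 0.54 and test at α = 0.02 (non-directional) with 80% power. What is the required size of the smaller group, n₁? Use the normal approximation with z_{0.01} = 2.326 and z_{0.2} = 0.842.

With allocation ratio k = n₂/n₁ = 2, Var(x̄₁−x̄₂) = σ²(1/n₁ + 1/(k·n₁)) = σ²·(k+1)/(k·n₁).
So n₁ = (1 + 1/k)·((z_{α/2} + z_β)/d)² = 1.500 × (3.168/0.54)².
n₁ = 1.500 × 34.42 = 51.6.
Round up: n₁ = 52, giving n₂ = 2 × 52 = 104.

n₁ = 52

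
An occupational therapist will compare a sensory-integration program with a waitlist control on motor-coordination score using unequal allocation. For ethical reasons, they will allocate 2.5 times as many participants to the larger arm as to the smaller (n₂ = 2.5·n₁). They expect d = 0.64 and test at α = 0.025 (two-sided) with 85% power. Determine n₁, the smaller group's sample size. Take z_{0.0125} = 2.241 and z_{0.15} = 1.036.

n₁ = 37

With allocation ratio k = n₂/n₁ = 2.5, Var(x̄₁−x̄₂) = σ²(1/n₁ + 1/(k·n₁)) = σ²·(k+1)/(k·n₁).
So n₁ = (1 + 1/k)·((z_{α/2} + z_β)/d)² = 1.400 × (3.277/0.64)².
n₁ = 1.400 × 26.22 = 36.7.
Round up: n₁ = 37, giving n₂ = ⌈2.5 × 37⌉ = ⌈92.5⌉ = 93.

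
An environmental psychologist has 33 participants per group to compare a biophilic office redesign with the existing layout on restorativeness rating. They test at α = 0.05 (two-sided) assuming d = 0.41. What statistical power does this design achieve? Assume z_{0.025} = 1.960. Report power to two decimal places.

power ≈ 0.38

For two equal groups, power = Φ(d·√(n/2) − z_{α/2}).
d·√(n/2) = 0.41 × √(33/2) = 0.41 × 4.062 = 1.665.
z_β = 1.665 − 1.960 = -0.295.
Power = Φ(-0.295) = 0.384.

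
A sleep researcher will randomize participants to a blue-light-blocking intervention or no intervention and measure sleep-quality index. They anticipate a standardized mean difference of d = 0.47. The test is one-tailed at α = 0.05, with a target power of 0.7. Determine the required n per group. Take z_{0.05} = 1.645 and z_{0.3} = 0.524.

For two independent groups with equal n: n = 2·((z_{α} + z_β) / d)².
z_{α} + z_β = 1.645 + 0.524 = 2.169.
n = 2 × (2.169 / 0.47)² = 2 × 4.615² = 2 × 21.30 = 42.6.
Round up to the next whole participant.

n = 43 per group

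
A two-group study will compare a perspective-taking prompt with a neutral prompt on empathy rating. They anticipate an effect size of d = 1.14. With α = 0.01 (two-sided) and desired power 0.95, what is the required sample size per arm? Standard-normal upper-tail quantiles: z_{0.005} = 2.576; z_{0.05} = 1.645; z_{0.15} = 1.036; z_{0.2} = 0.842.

n = 28 per group

For two independent groups with equal n: n = 2·((z_{α/2} + z_β) / d)².
z_{α/2} + z_β = 2.576 + 1.645 = 4.221.
n = 2 × (4.221 / 1.14)² = 2 × 3.703² = 2 × 13.71 = 27.4.
Round up to the next whole participant.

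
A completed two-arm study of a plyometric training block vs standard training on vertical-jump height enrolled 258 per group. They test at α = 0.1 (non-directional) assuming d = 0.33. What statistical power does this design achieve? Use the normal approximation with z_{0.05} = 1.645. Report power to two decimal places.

For two equal groups, power = Φ(d·√(n/2) − z_{α/2}).
d·√(n/2) = 0.33 × √(258/2) = 0.33 × 11.358 = 3.748.
z_β = 3.748 − 1.645 = 2.103.
Power = Φ(2.103) = 0.982.

power ≈ 0.98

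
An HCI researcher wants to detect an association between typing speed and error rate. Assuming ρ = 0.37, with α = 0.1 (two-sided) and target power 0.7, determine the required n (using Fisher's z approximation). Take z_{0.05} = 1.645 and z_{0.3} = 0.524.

n = 35

Fisher's z: C = ½·ln((1+r)/(1−r)) = ½·ln(2.1746) = 0.3884.
n = ((z_{α/2} + z_β)/C)² + 3.
(1.645 + 0.524) / 0.3884 = 2.169 / 0.3884 = 5.584.
n = 5.584² + 3 = 31.19 + 3 = 34.2.
Round up.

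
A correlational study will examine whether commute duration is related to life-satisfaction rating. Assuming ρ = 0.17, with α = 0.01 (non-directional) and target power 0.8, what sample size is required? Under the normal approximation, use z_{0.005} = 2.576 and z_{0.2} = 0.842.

Fisher's z: C = ½·ln((1+r)/(1−r)) = ½·ln(1.4096) = 0.1717.
n = ((z_{α/2} + z_β)/C)² + 3.
(2.576 + 0.842) / 0.1717 = 3.418 / 0.1717 = 19.907.
n = 19.907² + 3 = 396.28 + 3 = 399.3.
Round up.

n = 400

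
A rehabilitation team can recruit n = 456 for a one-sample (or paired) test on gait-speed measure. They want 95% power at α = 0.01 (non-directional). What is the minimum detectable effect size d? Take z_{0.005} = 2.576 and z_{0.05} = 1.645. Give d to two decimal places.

d_min ≈ 0.20

For a single sample (or paired design) of n = 456: d_min = (z_{α/2} + z_β)/√n.
z-sum = 2.576 + 1.645 = 4.221.
d_min = 4.221 / √456 = 4.221 / 21.354 = 0.198.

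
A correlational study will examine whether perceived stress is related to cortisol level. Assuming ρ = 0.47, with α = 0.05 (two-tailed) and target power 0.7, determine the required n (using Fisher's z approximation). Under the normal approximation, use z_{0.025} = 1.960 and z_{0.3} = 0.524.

Fisher's z: C = ½·ln((1+r)/(1−r)) = ½·ln(2.7736) = 0.5101.
n = ((z_{α/2} + z_β)/C)² + 3.
(1.960 + 0.524) / 0.5101 = 2.484 / 0.5101 = 4.870.
n = 4.870² + 3 = 23.71 + 3 = 26.7.
Round up.

n = 27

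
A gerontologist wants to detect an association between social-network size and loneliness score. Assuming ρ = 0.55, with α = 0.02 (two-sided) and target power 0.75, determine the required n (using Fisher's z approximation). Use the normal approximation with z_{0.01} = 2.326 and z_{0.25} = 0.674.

n = 27

Fisher's z: C = ½·ln((1+r)/(1−r)) = ½·ln(3.4444) = 0.6184.
n = ((z_{α/2} + z_β)/C)² + 3.
(2.326 + 0.674) / 0.6184 = 3.000 / 0.6184 = 4.851.
n = 4.851² + 3 = 23.53 + 3 = 26.5.
Round up.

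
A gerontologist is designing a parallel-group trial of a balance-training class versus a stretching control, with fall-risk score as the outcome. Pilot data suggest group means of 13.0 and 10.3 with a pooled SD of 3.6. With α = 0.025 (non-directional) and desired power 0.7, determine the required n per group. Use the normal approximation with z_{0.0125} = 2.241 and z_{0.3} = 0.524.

n = 28 per group

Cohen's d = |M₁ − M₂| / SD_pooled = |13.0 − 10.3| / 3.6 = 2.7 / 3.6 = 0.750.
For two independent groups with equal n: n = 2·((z_{α/2} + z_β) / d)².
z_{α/2} + z_β = 2.241 + 0.524 = 2.765.
n = 2 × (2.765 / 0.750)² = 2 × 3.687² = 2 × 13.59 = 27.2.
Round up to the next whole participant.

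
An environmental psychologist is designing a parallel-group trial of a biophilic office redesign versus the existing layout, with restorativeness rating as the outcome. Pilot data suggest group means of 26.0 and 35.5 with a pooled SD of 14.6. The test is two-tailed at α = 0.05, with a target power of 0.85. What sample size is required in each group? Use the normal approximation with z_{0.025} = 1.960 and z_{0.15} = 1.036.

Cohen's d = |M₁ − M₂| / SD_pooled = |26.0 − 35.5| / 14.6 = 9.5 / 14.6 = 0.651.
For two independent groups with equal n: n = 2·((z_{α/2} + z_β) / d)².
z_{α/2} + z_β = 1.960 + 1.036 = 2.996.
n = 2 × (2.996 / 0.651)² = 2 × 4.602² = 2 × 21.18 = 42.4.
Round up to the next whole participant.

n = 43 per group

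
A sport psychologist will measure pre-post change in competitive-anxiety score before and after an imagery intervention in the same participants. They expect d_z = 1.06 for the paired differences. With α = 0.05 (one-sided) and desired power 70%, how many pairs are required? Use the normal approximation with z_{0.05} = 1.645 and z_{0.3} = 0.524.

For a paired (one-sample on differences) test: n = ((z_{α} + z_β) / d)².
z_{α} + z_β = 1.645 + 0.524 = 2.169.
n = (2.169 / 1.06)² = 2.046² = 4.19.
Round up.

n = 5 pairs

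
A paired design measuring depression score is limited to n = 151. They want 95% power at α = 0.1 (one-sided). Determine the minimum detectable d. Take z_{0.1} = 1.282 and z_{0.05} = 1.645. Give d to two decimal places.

d_min ≈ 0.24

For a single sample (or paired design) of n = 151: d_min = (z_{α} + z_β)/√n.
z-sum = 1.282 + 1.645 = 2.927.
d_min = 2.927 / √151 = 2.927 / 12.288 = 0.238.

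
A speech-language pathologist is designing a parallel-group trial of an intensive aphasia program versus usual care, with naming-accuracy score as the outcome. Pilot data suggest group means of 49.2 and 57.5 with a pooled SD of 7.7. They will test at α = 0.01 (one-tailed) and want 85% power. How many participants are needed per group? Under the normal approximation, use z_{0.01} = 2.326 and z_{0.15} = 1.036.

Cohen's d = |M₁ − M₂| / SD_pooled = |49.2 − 57.5| / 7.7 = 8.3 / 7.7 = 1.078.
For two independent groups with equal n: n = 2·((z_{α} + z_β) / d)².
z_{α} + z_β = 2.326 + 1.036 = 3.362.
n = 2 × (3.362 / 1.078)² = 2 × 3.119² = 2 × 9.73 = 19.5.
Round up to the next whole participant.

n = 20 per group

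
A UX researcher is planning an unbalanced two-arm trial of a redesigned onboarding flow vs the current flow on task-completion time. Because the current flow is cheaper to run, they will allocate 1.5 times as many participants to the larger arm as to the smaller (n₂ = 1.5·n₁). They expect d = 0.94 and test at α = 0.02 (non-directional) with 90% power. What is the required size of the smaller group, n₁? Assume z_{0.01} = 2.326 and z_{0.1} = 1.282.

n₁ = 25

With allocation ratio k = n₂/n₁ = 1.5, Var(x̄₁−x̄₂) = σ²(1/n₁ + 1/(k·n₁)) = σ²·(k+1)/(k·n₁).
So n₁ = (1 + 1/k)·((z_{α/2} + z_β)/d)² = 1.667 × (3.608/0.94)².
n₁ = 1.667 × 14.73 = 24.6.
Round up: n₁ = 25, giving n₂ = ⌈1.5 × 25⌉ = ⌈37.5⌉ = 38.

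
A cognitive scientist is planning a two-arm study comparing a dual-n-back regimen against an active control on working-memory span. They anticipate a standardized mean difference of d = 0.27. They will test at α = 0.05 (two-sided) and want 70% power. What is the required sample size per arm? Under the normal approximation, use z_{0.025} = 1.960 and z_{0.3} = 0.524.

n = 170 per group

For two independent groups with equal n: n = 2·((z_{α/2} + z_β) / d)².
z_{α/2} + z_β = 1.960 + 0.524 = 2.484.
n = 2 × (2.484 / 0.27)² = 2 × 9.200² = 2 × 84.64 = 169.3.
Round up to the next whole participant.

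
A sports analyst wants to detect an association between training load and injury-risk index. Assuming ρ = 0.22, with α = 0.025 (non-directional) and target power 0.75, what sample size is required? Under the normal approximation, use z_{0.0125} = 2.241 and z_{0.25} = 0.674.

Fisher's z: C = ½·ln((1+r)/(1−r)) = ½·ln(1.5641) = 0.2237.
n = ((z_{α/2} + z_β)/C)² + 3.
(2.241 + 0.674) / 0.2237 = 2.915 / 0.2237 = 13.031.
n = 13.031² + 3 = 169.80 + 3 = 172.8.
Round up.

n = 173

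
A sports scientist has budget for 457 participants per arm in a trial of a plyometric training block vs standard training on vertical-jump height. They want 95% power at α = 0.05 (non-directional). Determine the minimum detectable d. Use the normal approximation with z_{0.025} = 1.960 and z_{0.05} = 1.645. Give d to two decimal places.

For two independent groups of n = 457 each: d_min = (z_{α/2} + z_β)·√(2/n).
z-sum = 1.960 + 1.645 = 3.605.
d_min = 3.605 × √(2/457) = 3.605 × 0.0662 = 0.238.

d_min ≈ 0.24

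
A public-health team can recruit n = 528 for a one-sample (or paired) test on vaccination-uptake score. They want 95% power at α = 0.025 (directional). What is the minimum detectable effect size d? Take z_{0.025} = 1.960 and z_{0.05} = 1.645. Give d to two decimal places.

For a single sample (or paired design) of n = 528: d_min = (z_{α} + z_β)/√n.
z-sum = 1.960 + 1.645 = 3.605.
d_min = 3.605 / √528 = 3.605 / 22.978 = 0.157.

d_min ≈ 0.16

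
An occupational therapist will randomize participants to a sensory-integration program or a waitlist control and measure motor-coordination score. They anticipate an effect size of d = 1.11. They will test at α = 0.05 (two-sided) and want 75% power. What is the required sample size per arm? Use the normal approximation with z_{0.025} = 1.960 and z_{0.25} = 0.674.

n = 12 per group

For two independent groups with equal n: n = 2·((z_{α/2} + z_β) / d)².
z_{α/2} + z_β = 1.960 + 0.674 = 2.634.
n = 2 × (2.634 / 1.11)² = 2 × 2.373² = 2 × 5.63 = 11.3.
Round up to the next whole participant.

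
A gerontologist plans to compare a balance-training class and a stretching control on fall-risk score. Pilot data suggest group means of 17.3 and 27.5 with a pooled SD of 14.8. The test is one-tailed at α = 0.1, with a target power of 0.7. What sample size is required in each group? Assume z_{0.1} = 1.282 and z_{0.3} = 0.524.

Cohen's d = |M₁ − M₂| / SD_pooled = |17.3 − 27.5| / 14.8 = 10.2 / 14.8 = 0.689.
For two independent groups with equal n: n = 2·((z_{α} + z_β) / d)².
z_{α} + z_β = 1.282 + 0.524 = 1.806.
n = 2 × (1.806 / 0.689)² = 2 × 2.621² = 2 × 6.87 = 13.7.
Round up to the next whole participant.

n = 14 per group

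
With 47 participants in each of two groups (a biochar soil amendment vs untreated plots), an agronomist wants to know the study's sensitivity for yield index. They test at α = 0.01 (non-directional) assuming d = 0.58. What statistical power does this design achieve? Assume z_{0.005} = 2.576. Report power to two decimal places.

power ≈ 0.59

For two equal groups, power = Φ(d·√(n/2) − z_{α/2}).
d·√(n/2) = 0.58 × √(47/2) = 0.58 × 4.848 = 2.812.
z_β = 2.812 − 2.576 = 0.236.
Power = Φ(0.236) = 0.593.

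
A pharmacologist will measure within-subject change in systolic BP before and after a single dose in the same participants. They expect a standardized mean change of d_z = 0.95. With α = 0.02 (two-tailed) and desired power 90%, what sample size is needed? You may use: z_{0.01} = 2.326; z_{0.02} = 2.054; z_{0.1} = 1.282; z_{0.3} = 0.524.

For a paired (one-sample on differences) test: n = ((z_{α/2} + z_β) / d)².
z_{α/2} + z_β = 2.326 + 1.282 = 3.608.
n = (3.608 / 0.95)² = 3.798² = 14.42.
Round up.

n = 15 pairs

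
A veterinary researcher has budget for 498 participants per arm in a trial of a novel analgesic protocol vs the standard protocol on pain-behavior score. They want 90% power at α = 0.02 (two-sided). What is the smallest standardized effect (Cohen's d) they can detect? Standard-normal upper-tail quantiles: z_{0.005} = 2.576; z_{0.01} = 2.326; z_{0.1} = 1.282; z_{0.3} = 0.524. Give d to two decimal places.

d_min ≈ 0.23

For two independent groups of n = 498 each: d_min = (z_{α/2} + z_β)·√(2/n).
z-sum = 2.326 + 1.282 = 3.608.
d_min = 3.608 × √(2/498) = 3.608 × 0.0634 = 0.229.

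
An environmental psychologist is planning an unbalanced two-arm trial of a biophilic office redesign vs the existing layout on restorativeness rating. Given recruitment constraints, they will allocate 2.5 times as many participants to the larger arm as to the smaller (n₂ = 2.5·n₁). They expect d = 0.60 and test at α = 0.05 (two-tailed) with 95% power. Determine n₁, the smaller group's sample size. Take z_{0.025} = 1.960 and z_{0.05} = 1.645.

With allocation ratio k = n₂/n₁ = 2.5, Var(x̄₁−x̄₂) = σ²(1/n₁ + 1/(k·n₁)) = σ²·(k+1)/(k·n₁).
So n₁ = (1 + 1/k)·((z_{α/2} + z_β)/d)² = 1.400 × (3.605/0.60)².
n₁ = 1.400 × 36.10 = 50.5.
Round up: n₁ = 51, giving n₂ = ⌈2.5 × 51⌉ = ⌈127.5⌉ = 128.

n₁ = 51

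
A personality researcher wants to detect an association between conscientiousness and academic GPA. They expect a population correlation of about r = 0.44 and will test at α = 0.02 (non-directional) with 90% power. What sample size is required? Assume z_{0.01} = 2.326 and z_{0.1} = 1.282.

Fisher's z: C = ½·ln((1+r)/(1−r)) = ½·ln(2.5714) = 0.4722.
n = ((z_{α/2} + z_β)/C)² + 3.
(2.326 + 1.282) / 0.4722 = 3.608 / 0.4722 = 7.641.
n = 7.641² + 3 = 58.38 + 3 = 61.4.
Round up.

n = 62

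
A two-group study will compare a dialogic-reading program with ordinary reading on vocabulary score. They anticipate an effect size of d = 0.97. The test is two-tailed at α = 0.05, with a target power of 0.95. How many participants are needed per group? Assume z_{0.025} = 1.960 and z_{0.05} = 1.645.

For two independent groups with equal n: n = 2·((z_{α/2} + z_β) / d)².
z_{α/2} + z_β = 1.960 + 1.645 = 3.605.
n = 2 × (3.605 / 0.97)² = 2 × 3.716² = 2 × 13.81 = 27.6.
Round up to the next whole participant.

n = 28 per group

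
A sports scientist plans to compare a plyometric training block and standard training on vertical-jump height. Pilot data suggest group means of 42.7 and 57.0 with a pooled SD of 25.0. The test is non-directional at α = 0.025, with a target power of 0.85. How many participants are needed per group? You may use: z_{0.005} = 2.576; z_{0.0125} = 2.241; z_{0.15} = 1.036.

Cohen's d = |M₁ − M₂| / SD_pooled = |42.7 − 57.0| / 25.0 = 14.3 / 25.0 = 0.572.
For two independent groups with equal n: n = 2·((z_{α/2} + z_β) / d)².
z_{α/2} + z_β = 2.241 + 1.036 = 3.277.
n = 2 × (3.277 / 0.572)² = 2 × 5.729² = 2 × 32.82 = 65.6.
Round up to the next whole participant.

n = 66 per group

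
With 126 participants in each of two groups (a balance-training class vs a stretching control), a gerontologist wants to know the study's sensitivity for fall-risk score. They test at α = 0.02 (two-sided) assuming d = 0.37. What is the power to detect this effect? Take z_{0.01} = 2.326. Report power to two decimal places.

For two equal groups, power = Φ(d·√(n/2) − z_{α/2}).
d·√(n/2) = 0.37 × √(126/2) = 0.37 × 7.937 = 2.937.
z_β = 2.937 − 2.326 = 0.611.
Power = Φ(0.611) = 0.729.

power ≈ 0.73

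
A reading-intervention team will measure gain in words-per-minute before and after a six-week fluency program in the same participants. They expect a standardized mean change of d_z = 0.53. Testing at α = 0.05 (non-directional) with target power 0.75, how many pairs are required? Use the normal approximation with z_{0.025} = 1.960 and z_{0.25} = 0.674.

n = 25 pairs

For a paired (one-sample on differences) test: n = ((z_{α/2} + z_β) / d)².
z_{α/2} + z_β = 1.960 + 0.674 = 2.634.
n = (2.634 / 0.53)² = 4.970² = 24.70.
Round up.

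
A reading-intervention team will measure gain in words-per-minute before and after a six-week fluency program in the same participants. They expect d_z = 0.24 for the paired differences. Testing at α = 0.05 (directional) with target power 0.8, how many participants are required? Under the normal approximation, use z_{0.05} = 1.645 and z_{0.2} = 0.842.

For a paired (one-sample on differences) test: n = ((z_{α} + z_β) / d)².
z_{α} + z_β = 1.645 + 0.842 = 2.487.
n = (2.487 / 0.24)² = 10.363² = 107.38.
Round up.

n = 108 pairs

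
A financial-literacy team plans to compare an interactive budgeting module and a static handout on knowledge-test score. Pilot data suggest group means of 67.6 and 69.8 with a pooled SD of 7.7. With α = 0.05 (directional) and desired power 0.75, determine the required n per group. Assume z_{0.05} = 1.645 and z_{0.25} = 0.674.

Cohen's d = |M₁ − M₂| / SD_pooled = |67.6 − 69.8| / 7.7 = 2.2 / 7.7 = 0.286.
For two independent groups with equal n: n = 2·((z_{α} + z_β) / d)².
z_{α} + z_β = 1.645 + 0.674 = 2.319.
n = 2 × (2.319 / 0.286)² = 2 × 8.108² = 2 × 65.75 = 131.5.
Round up to the next whole participant.

n = 132 per group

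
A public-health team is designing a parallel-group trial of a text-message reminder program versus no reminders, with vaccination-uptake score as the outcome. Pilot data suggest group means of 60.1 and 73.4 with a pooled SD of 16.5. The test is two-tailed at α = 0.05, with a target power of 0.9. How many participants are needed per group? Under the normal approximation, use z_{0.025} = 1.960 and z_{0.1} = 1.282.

Cohen's d = |M₁ − M₂| / SD_pooled = |60.1 − 73.4| / 16.5 = 13.3 / 16.5 = 0.806.
For two independent groups with equal n: n = 2·((z_{α/2} + z_β) / d)².
z_{α/2} + z_β = 1.960 + 1.282 = 3.242.
n = 2 × (3.242 / 0.806)² = 2 × 4.022² = 2 × 16.18 = 32.4.
Round up to the next whole participant.

n = 33 per group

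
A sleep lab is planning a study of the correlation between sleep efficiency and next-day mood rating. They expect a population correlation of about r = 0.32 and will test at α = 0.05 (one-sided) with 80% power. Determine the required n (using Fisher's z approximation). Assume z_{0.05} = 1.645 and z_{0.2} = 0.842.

Fisher's z: C = ½·ln((1+r)/(1−r)) = ½·ln(1.9412) = 0.3316.
n = ((z_{α} + z_β)/C)² + 3.
(1.645 + 0.842) / 0.3316 = 2.487 / 0.3316 = 7.500.
n = 7.500² + 3 = 56.25 + 3 = 59.2.
Round up.

n = 60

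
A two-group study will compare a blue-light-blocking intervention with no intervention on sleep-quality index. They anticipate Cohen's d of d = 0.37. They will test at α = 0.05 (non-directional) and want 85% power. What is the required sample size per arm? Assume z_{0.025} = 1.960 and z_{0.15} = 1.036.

For two independent groups with equal n: n = 2·((z_{α/2} + z_β) / d)².
z_{α/2} + z_β = 1.960 + 1.036 = 2.996.
n = 2 × (2.996 / 0.37)² = 2 × 8.097² = 2 × 65.57 = 131.1.
Round up to the next whole participant.

n = 132 per group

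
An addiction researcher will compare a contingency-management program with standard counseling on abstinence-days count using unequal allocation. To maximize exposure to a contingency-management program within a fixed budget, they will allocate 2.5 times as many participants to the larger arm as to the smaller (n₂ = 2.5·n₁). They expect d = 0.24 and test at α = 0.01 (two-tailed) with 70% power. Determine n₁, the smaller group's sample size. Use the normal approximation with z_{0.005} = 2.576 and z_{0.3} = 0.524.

With allocation ratio k = n₂/n₁ = 2.5, Var(x̄₁−x̄₂) = σ²(1/n₁ + 1/(k·n₁)) = σ²·(k+1)/(k·n₁).
So n₁ = (1 + 1/k)·((z_{α/2} + z_β)/d)² = 1.400 × (3.100/0.24)².
n₁ = 1.400 × 166.84 = 233.6.
Round up: n₁ = 234, giving n₂ = 2.5 × 234 = 585.

n₁ = 234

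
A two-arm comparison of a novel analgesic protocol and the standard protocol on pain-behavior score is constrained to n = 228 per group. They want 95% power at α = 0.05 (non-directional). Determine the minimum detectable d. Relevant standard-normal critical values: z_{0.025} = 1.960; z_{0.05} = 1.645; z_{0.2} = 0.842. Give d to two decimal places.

d_min ≈ 0.34

For two independent groups of n = 228 each: d_min = (z_{α/2} + z_β)·√(2/n).
z-sum = 1.960 + 1.645 = 3.605.
d_min = 3.605 × √(2/228) = 3.605 × 0.0937 = 0.338.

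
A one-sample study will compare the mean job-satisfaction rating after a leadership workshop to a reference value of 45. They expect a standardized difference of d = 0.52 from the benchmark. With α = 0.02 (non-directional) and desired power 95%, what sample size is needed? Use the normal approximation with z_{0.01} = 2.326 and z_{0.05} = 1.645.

For a one-sample test: n = ((z_{α/2} + z_β) / d)².
z_{α/2} + z_β = 2.326 + 1.645 = 3.971.
n = (3.971 / 0.52)² = 7.637² = 58.32.
Round up.

n = 59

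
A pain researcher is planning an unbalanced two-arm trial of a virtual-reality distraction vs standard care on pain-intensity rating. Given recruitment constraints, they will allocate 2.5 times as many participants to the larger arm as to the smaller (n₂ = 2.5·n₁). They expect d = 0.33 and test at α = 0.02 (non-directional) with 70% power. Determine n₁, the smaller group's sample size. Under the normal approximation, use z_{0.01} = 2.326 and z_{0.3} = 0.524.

With allocation ratio k = n₂/n₁ = 2.5, Var(x̄₁−x̄₂) = σ²(1/n₁ + 1/(k·n₁)) = σ²·(k+1)/(k·n₁).
So n₁ = (1 + 1/k)·((z_{α/2} + z_β)/d)² = 1.400 × (2.850/0.33)².
n₁ = 1.400 × 74.59 = 104.4.
Round up: n₁ = 105, giving n₂ = ⌈2.5 × 105⌉ = ⌈262.5⌉ = 263.

n₁ = 105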